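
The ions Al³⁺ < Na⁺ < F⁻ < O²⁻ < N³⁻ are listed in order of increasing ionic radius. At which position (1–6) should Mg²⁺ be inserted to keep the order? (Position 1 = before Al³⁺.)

2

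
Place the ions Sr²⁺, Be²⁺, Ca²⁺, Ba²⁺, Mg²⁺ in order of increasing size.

These ions sit in one column with identical charge. Each step down the periodic table adds a principal shell, increasing the radius.

Be²⁺ < Mg²⁺ < Ca²⁺ < Sr²⁺ < Ba²⁺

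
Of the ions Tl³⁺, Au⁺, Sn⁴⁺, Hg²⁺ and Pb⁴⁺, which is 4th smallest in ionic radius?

Hg²⁺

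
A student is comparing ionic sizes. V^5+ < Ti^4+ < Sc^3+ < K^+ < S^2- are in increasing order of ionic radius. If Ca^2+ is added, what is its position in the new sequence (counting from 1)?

4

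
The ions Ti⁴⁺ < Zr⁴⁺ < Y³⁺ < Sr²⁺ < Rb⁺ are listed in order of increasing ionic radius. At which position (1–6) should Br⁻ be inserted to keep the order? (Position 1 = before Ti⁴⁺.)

6

First list Z and electron count for each: Ti⁴⁺: 18 e⁻, Z=22, Zr⁴⁺: 36 e⁻, Z=40, Y³⁺: 36 e⁻, Z=39, Sr²⁺: 36 e⁻, Z=38, Rb⁺: 36 e⁻, Z=37, Br⁻: 36 e⁻, Z=35. Ti⁴⁺ < Zr⁴⁺ (same group, 1 shell fewer); Zr⁴⁺ < Y³⁺ (isoelectronic, higher Z=40 is smaller); Y³⁺ < Sr²⁺ (both 36 e⁻, Z=39>38); Sr²⁺ < Rb⁺ (both 36 e⁻, Z=38>37); Rb⁺ < Br⁻ (both 36 e⁻, Z=37>35).
Putting Br⁻ in gives Ti⁴⁺ < Zr⁴⁺ < Y³⁺ < Sr²⁺ < Rb⁺ < Br⁻; it lands at slot 6.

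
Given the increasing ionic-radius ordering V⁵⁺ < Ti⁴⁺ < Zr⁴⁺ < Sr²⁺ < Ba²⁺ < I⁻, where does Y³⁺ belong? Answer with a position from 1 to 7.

V⁵⁺ has 18 e⁻ (Z=23), Ti⁴⁺ has 18 e⁻ (Z=22), Zr⁴⁺ has 36 e⁻ (Z=40), Y³⁺ has 36 e⁻ (Z=39), Sr²⁺ has 36 e⁻ (Z=38), Ba²⁺ has 54 e⁻ (Z=56), I⁻ has 54 e⁻ (Z=53). V⁵⁺ < Ti⁴⁺ (both 18 e⁻, Z=23>22); Ti⁴⁺ < Zr⁴⁺ (same group, period 4 vs 5); Zr⁴⁺ < Y³⁺ (both 36 e⁻, Z=40>39); Y³⁺ < Sr²⁺ (isoelectronic, higher Z=39 is smaller); Sr²⁺ < Ba²⁺ (same group, 1 shell fewer); Ba²⁺ < I⁻ (isoelectronic, higher Z=56 is smaller).
Merged order: V⁵⁺ < Ti⁴⁺ < Zr⁴⁺ < Y³⁺ < Sr²⁺ < Ba²⁺ < I⁻ — Y³⁺ is number 4.

4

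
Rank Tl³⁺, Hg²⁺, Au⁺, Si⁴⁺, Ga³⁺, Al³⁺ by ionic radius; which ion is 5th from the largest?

Al³⁺

First list Z and electron count for each: Si⁴⁺ (Z=14, 10 e⁻), Al³⁺ (Z=13, 10 e⁻), Ga³⁺ (Z=31, 28 e⁻), Tl³⁺ (Z=81, 78 e⁻), Hg²⁺ (Z=80, 78 e⁻), Au⁺ (Z=79, 78 e⁻). Si⁴⁺ < Al³⁺ (isoelectronic, higher Z=14 is smaller); Al³⁺ < Ga³⁺ (same group, period 3 vs 4); Ga³⁺ < Tl³⁺ (same group, period 4 vs 6); Tl³⁺ < Hg²⁺ (both 78 e⁻, Z=81>80); Hg²⁺ < Au⁺ (isoelectronic, higher Z=80 is smaller).
Full ascending order: Si⁴⁺ < Al³⁺ < Ga³⁺ < Tl³⁺ < Hg²⁺ < Au⁺. Counting from the largest, position 5 is Al³⁺.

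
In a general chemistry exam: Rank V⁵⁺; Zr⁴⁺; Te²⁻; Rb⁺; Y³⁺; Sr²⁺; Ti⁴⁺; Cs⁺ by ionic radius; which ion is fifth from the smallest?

Work out protons and electrons: V⁵⁺: 18 e⁻, Z=23, Ti⁴⁺: 18 e⁻, Z=22, Zr⁴⁺: 36 e⁻, Z=40, Y³⁺: 36 e⁻, Z=39, Sr²⁺: 36 e⁻, Z=38, Rb⁺: 36 e⁻, Z=37, Cs⁺: 54 e⁻, Z=55, Te²⁻: 54 e⁻, Z=52. V⁵⁺ < Ti⁴⁺ (isoelectronic, higher Z=23 is smaller); Ti⁴⁺ < Zr⁴⁺ (same group, 1 shell fewer); Zr⁴⁺ < Y³⁺ (both 36 e⁻, Z=40>39); Y³⁺ < Sr²⁺ (isoelectronic, higher Z=39 is smaller); Sr²⁺ < Rb⁺ (both 36 e⁻, Z=38>37); Rb⁺ < Cs⁺ (same group, 1 shell fewer); Cs⁺ < Te²⁻ (isoelectronic, higher Z=55 is smaller).
That gives V⁵⁺ < Ti⁴⁺ < Zr⁴⁺ < Y³⁺ < Sr²⁺ < Rb⁺ < Cs⁺ < Te²⁻. From the smallest end, number 5 is Sr²⁺.

Sr²⁺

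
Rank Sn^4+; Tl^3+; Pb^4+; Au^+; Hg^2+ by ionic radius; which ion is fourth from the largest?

Work out protons and electrons: Sn^4+: 46 e⁻, Z=50, Pb^4+: 78 e⁻, Z=82, Tl^3+: 78 e⁻, Z=81, Hg^2+: 78 e⁻, Z=80, Au^+: 78 e⁻, Z=79. Sn^4+ < Pb^4+ (same group, 1 shell fewer); Pb^4+ < Tl^3+ (both 78 e⁻, Z=82>81); Tl^3+ < Hg^2+ (both 78 e⁻, Z=81>80); Hg^2+ < Au^+ (isoelectronic, higher Z=80 is smaller).
So the order is Sn^4+ < Pb^4+ < Tl^3+ < Hg^2+ < Au^+; the 4th-largest ion is Pb^4+.

Pb^4+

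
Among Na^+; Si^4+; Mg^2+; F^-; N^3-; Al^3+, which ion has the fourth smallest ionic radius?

Na^+

Each ion has 10 electrons. The ranking follows nuclear charge in reverse — greater Z gives a smaller radius. Si^4+ (Z=14), Al^3+ (Z=13), Mg^2+ (Z=12), Na^+ (Z=11), F^- (Z=9), N^3- (Z=7).
That gives Si^4+ < Al^3+ < Mg^2+ < Na^+ < F^- < N^3-. From the smallest end, number 4 is Na^+.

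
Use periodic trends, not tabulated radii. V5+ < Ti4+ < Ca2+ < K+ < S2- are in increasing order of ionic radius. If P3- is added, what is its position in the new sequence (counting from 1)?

6

Isoelectronic series (18 e⁻ each). Size is set by nuclear charge: more protons means a smaller ion. V5+ (Z=23), Ti4+ (Z=22), Ca2+ (Z=20), K+ (Z=19), S2- (Z=16), P3- (Z=15).
Merged order: V5+ < Ti4+ < Ca2+ < K+ < S2- < P3- — P3- is number 6.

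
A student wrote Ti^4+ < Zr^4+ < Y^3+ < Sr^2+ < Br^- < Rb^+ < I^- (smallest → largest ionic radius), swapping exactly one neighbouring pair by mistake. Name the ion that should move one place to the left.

Rb^+

Check each adjacent pair. Br^- and Rb^+ are reversed: both have 36 electrons but Z(Rb)=37 > Z(Br)=35, so Rb^+ should be the smaller of the two. No other neighbouring pair contradicts the periodic trends, so Rb^+ is the ion listed too late.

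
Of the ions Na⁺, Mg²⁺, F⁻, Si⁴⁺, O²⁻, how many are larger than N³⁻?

0

Each ion has 10 electrons. The ranking follows nuclear charge in reverse — greater Z gives a smaller radius. Si⁴⁺ (Z=14), Mg²⁺ (Z=12), Na⁺ (Z=11), F⁻ (Z=9), O²⁻ (Z=8), N³⁻ (Z=7).
Relative to N³⁻, the ions that are larger are none. That's 0.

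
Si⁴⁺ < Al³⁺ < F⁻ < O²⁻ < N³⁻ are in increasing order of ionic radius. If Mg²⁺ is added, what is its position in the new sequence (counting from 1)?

3

These species are isoelectronic with 10 electrons. The only difference is the number of protons: Si⁴⁺ (Z=14), Al³⁺ (Z=13), Mg²⁺ (Z=12), F⁻ (Z=9), O²⁻ (Z=8), N³⁻ (Z=7). The strongest nuclear pull (Si⁴⁺) gives the smallest ion.
The complete sequence is Si⁴⁺ < Al³⁺ < Mg²⁺ < F⁻ < O²⁻ < N³⁻. Mg²⁺ sits at position 3.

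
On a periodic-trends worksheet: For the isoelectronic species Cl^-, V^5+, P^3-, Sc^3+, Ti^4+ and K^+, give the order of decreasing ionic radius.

P^3- > Cl^- > K^+ > Sc^3+ > Ti^4+ > V^5+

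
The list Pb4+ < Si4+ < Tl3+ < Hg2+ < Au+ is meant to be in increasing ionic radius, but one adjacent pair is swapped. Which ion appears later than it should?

Si4+

Compare adjacent ions: both in group 14 with the same charge; Si4+ (period 3) has the smaller radius — yet in this increasing list Pb4+ sits before Si4+. Nothing else is reversed, so Si4+ should move one place to the left.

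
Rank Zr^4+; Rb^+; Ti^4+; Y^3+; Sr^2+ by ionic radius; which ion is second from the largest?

Sr^2+

Work out protons and electrons: Ti^4+: 18 e⁻, Z=22, Zr^4+: 36 e⁻, Z=40, Y^3+: 36 e⁻, Z=39, Sr^2+: 36 e⁻, Z=38, Rb^+: 36 e⁻, Z=37. Ti^4+ < Zr^4+ (same group, 1 shell fewer); Zr^4+ < Y^3+ (isoelectronic, higher Z=40 is smaller); Y^3+ < Sr^2+ (isoelectronic, higher Z=39 is smaller); Sr^2+ < Rb^+ (isoelectronic, higher Z=38 is smaller).
Ordering: Ti^4+ < Zr^4+ < Y^3+ < Sr^2+ < Rb^+. The second largest is Sr^2+.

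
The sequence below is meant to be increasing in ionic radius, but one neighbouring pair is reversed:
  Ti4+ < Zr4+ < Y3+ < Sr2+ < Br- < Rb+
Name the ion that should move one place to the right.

Br-

Scanning neighbour by neighbour, only Br-/Rb+ violates a trend: they are isoelectronic (36 e⁻) and Rb has more protons than Br (37 vs 35), making Rb+ smaller. That makes Br- the one sitting a position early relative to where it belongs.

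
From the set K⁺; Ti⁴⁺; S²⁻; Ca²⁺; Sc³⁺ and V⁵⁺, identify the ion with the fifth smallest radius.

K⁺

Each ion has 18 electrons. The ranking follows nuclear charge in reverse — greater Z gives a smaller radius. V⁵⁺ (Z=23), Ti⁴⁺ (Z=22), Sc³⁺ (Z=21), Ca²⁺ (Z=20), K⁺ (Z=19), S²⁻ (Z=16).
Ordering: V⁵⁺ < Ti⁴⁺ < Sc³⁺ < Ca²⁺ < K⁺ < S²⁻. The fifth smallest is K⁺.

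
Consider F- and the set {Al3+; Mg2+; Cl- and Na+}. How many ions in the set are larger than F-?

1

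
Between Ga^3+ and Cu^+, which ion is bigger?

All of these have 28 electrons (isoelectronic). With the same electron cloud, the ion with the most protons pulls it in tightest. Nuclear charges: Ga^3+ (Z=31), Cu^+ (Z=29). Highest Z is smallest.

Cu^+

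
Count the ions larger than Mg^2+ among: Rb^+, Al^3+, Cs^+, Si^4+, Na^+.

3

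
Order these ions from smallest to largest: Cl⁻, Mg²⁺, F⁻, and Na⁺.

Mg²⁺ < Na⁺ < F⁻ < Cl⁻

Tabulating Z and e⁻: Mg²⁺: 10 e⁻, Z=12, Na⁺: 10 e⁻, Z=11, F⁻: 10 e⁻, Z=9, Cl⁻: 18 e⁻, Z=17. Mg²⁺ < Na⁺ (both 10 e⁻, Z=12>11); Na⁺ < F⁻ (isoelectronic, higher Z=11 is smaller); F⁻ < Cl⁻ (same group, period 2 vs 3).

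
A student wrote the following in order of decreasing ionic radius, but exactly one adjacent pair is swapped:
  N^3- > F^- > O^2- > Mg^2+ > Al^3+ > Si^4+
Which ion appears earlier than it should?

F^-

Scanning neighbour by neighbour, only F^-/O^2- violates a trend: F^- and O^2- share 10 electrons; the higher nuclear charge on F (Z=9) contracts it more, so F^- < O^2-. That makes F^- the one sitting a position early relative to where it belongs.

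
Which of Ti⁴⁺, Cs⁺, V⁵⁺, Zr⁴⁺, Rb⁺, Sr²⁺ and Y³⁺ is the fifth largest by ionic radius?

Tabulating Z and e⁻: V⁵⁺ (Z=23, 18 e⁻), Ti⁴⁺ (Z=22, 18 e⁻), Zr⁴⁺ (Z=40, 36 e⁻), Y³⁺ (Z=39, 36 e⁻), Sr²⁺ (Z=38, 36 e⁻), Rb⁺ (Z=37, 36 e⁻), Cs⁺ (Z=55, 54 e⁻). V⁵⁺ < Ti⁴⁺ (isoelectronic, higher Z=23 is smaller); Ti⁴⁺ < Zr⁴⁺ (same group, period 4 vs 5); Zr⁴⁺ < Y³⁺ (isoelectronic, higher Z=40 is smaller); Y³⁺ < Sr²⁺ (both 36 e⁻, Z=39>38); Sr²⁺ < Rb⁺ (both 36 e⁻, Z=38>37); Rb⁺ < Cs⁺ (same group, period 5 vs 6).
So the order is V⁵⁺ < Ti⁴⁺ < Zr⁴⁺ < Y³⁺ < Sr²⁺ < Rb⁺ < Cs⁺; the 5th-largest ion is Zr⁴⁺.

Zr⁴⁺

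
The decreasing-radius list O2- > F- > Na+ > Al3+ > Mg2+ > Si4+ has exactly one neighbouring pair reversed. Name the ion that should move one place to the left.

The pair Al3+, Mg2+ is the wrong way round — both have 10 electrons but Z(Al)=13 > Z(Mg)=12, so Al3+ should be the smaller of the two. All other adjacent pairs agree with periodic trends, so Mg2+ is the misplaced ion.

Mg2+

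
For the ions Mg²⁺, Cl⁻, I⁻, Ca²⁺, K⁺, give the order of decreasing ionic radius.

Tabulating Z and e⁻: Mg²⁺ has 10 e⁻ (Z=12), Ca²⁺ has 18 e⁻ (Z=20), K⁺ has 18 e⁻ (Z=19), Cl⁻ has 18 e⁻ (Z=17), I⁻ has 54 e⁻ (Z=53). Mg²⁺ < Ca²⁺ (same group, 1 shell fewer); Ca²⁺ < K⁺ (both 18 e⁻, Z=20>19); K⁺ < Cl⁻ (isoelectronic, higher Z=19 is smaller); Cl⁻ < I⁻ (same group, period 3 vs 5).

I⁻ > Cl⁻ > K⁺ > Ca²⁺ > Mg²⁺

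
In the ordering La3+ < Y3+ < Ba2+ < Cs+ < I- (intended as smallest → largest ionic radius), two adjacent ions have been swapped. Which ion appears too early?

La3+

The pair La3+, Y3+ is the wrong way round — same group and charge — period 5 sits above period 6, so Y3+ is smaller. All other adjacent pairs agree with periodic trends, so La3+ is the misplaced ion.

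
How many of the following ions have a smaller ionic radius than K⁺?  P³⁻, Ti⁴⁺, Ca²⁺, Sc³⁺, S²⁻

3

Each ion has 18 electrons. The ranking follows nuclear charge in reverse — greater Z gives a smaller radius. Ti⁴⁺ (Z=22), Sc³⁺ (Z=21), Ca²⁺ (Z=20), K⁺ (Z=19), S²⁻ (Z=16), P³⁻ (Z=15).
Placing each against K⁺: smaller — Ti⁴⁺, Sc³⁺, Ca²⁺; larger — S²⁻, P³⁻. That's 3.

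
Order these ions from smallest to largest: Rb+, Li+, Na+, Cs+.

Li+ < Na+ < Rb+ < Cs+

These ions sit in one column with identical charge. Each step down the periodic table adds a principal shell, increasing the radius.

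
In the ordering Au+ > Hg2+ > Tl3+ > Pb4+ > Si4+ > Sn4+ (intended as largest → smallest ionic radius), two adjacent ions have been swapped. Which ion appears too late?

Check each adjacent pair. Si4+ and Sn4+ are reversed: both in group 14 with the same charge; Si4+ (period 3) has the smaller radius. No other neighbouring pair contradicts the periodic trends, so Sn4+ is the ion listed too late.

Sn4+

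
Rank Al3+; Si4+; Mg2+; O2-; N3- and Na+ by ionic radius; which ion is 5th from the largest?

Al3+

Each ion has 10 electrons. The ranking follows nuclear charge in reverse — greater Z gives a smaller radius. Si4+ (Z=14), Al3+ (Z=13), Mg2+ (Z=12), Na+ (Z=11), O2- (Z=8), N3- (Z=7).
That gives Si4+ < Al3+ < Mg2+ < Na+ < O2- < N3-. From the largest end, number 5 is Al3+.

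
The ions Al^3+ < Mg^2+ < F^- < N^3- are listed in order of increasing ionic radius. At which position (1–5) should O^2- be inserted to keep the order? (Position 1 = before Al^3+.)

All of these have 10 electrons (isoelectronic). With the same electron cloud, the ion with the most protons pulls it in tightest. Nuclear charges: Al^3+ (Z=13), Mg^2+ (Z=12), F^- (Z=9), O^2- (Z=8), N^3- (Z=7). Highest Z is smallest.
The complete sequence is Al^3+ < Mg^2+ < F^- < O^2- < N^3-. O^2- sits at position 4.

4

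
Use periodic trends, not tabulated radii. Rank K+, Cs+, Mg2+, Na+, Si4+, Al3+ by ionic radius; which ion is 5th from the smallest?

K+

Tabulating Z and e⁻: Si4+ has 10 e⁻ (Z=14), Al3+ has 10 e⁻ (Z=13), Mg2+ has 10 e⁻ (Z=12), Na+ has 10 e⁻ (Z=11), K+ has 18 e⁻ (Z=19), Cs+ has 54 e⁻ (Z=55). Si4+ < Al3+ (both 10 e⁻, Z=14>13); Al3+ < Mg2+ (isoelectronic, higher Z=13 is smaller); Mg2+ < Na+ (both 10 e⁻, Z=12>11); Na+ < K+ (same group, period 3 vs 4); K+ < Cs+ (same group, period 4 vs 6).
Full ascending order: Si4+ < Al3+ < Mg2+ < Na+ < K+ < Cs+. Counting from the smallest, position 5 is K+.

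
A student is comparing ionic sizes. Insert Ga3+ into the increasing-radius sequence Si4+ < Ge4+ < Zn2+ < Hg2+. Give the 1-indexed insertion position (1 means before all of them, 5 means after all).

First list Z and electron count for each: Si4+ has 10 e⁻ (Z=14), Ge4+ has 28 e⁻ (Z=32), Ga3+ has 28 e⁻ (Z=31), Zn2+ has 28 e⁻ (Z=30), Hg2+ has 78 e⁻ (Z=80). Si4+ < Ge4+ (same group, period 3 vs 4); Ge4+ < Ga3+ (isoelectronic, higher Z=32 is smaller); Ga3+ < Zn2+ (both 28 e⁻, Z=31>30); Zn2+ < Hg2+ (same group, period 4 vs 6).
The complete sequence is Si4+ < Ge4+ < Ga3+ < Zn2+ < Hg2+. Ga3+ sits at position 3.

3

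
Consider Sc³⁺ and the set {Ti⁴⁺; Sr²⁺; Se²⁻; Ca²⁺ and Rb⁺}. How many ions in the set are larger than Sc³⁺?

First list Z and electron count for each: Ti⁴⁺: 18 e⁻, Z=22, Sc³⁺: 18 e⁻, Z=21, Ca²⁺: 18 e⁻, Z=20, Sr²⁺: 36 e⁻, Z=38, Rb⁺: 36 e⁻, Z=37, Se²⁻: 36 e⁻, Z=34. Ti⁴⁺ < Sc³⁺ (isoelectronic, higher Z=22 is smaller); Sc³⁺ < Ca²⁺ (isoelectronic, higher Z=21 is smaller); Ca²⁺ < Sr²⁺ (same group, period 4 vs 5); Sr²⁺ < Rb⁺ (isoelectronic, higher Z=38 is smaller); Rb⁺ < Se²⁻ (both 36 e⁻, Z=37>34).
Relative to Sc³⁺, the ions that are larger are Ca²⁺, Sr²⁺, Rb⁺, Se²⁻. Count: 4.

4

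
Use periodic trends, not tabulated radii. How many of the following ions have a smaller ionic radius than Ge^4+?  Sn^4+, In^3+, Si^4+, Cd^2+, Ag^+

Si^4+: 10 e⁻, Z=14, Ge^4+: 28 e⁻, Z=32, Sn^4+: 46 e⁻, Z=50, In^3+: 46 e⁻, Z=49, Cd^2+: 46 e⁻, Z=48, Ag^+: 46 e⁻, Z=47. Si^4+ < Ge^4+ (same group, 1 shell fewer); Ge^4+ < Sn^4+ (same group, 1 shell fewer); Sn^4+ < In^3+ (isoelectronic, higher Z=50 is smaller); In^3+ < Cd^2+ (isoelectronic, higher Z=49 is smaller); Cd^2+ < Ag^+ (both 46 e⁻, Z=48>47).
Placing each against Ge^4+: smaller — Si^4+; larger — Sn^4+, In^3+, Cd^2+, Ag^+. Count: 1.

1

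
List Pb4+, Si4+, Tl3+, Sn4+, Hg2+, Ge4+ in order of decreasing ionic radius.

Hg2+ > Tl3+ > Pb4+ > Sn4+ > Ge4+ > Si4+

Tabulating Z and e⁻: Si4+: 10 e⁻, Z=14, Ge4+: 28 e⁻, Z=32, Sn4+: 46 e⁻, Z=50, Pb4+: 78 e⁻, Z=82, Tl3+: 78 e⁻, Z=81, Hg2+: 78 e⁻, Z=80. Si4+ < Ge4+ (same group, 1 shell fewer); Ge4+ < Sn4+ (same group, 1 shell fewer); Sn4+ < Pb4+ (same group, 1 shell fewer); Pb4+ < Tl3+ (both 78 e⁻, Z=82>81); Tl3+ < Hg2+ (isoelectronic, higher Z=81 is smaller).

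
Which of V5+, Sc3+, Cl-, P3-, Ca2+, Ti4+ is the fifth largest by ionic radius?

Each ion has 18 electrons. The ranking follows nuclear charge in reverse — greater Z gives a smaller radius. V5+ (Z=23), Ti4+ (Z=22), Sc3+ (Z=21), Ca2+ (Z=20), Cl- (Z=17), P3- (Z=15).
That gives V5+ < Ti4+ < Sc3+ < Ca2+ < Cl- < P3-. From the largest end, number 5 is Ti4+.

Ti4+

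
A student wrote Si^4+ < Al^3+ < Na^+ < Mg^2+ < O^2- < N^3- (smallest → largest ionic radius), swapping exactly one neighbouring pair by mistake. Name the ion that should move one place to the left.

The pair Na^+, Mg^2+ is the wrong way round — Mg^2+ and Na^+ share 10 electrons; the higher nuclear charge on Mg (Z=12) contracts it more, so Mg^2+ < Na^+. All other adjacent pairs agree with periodic trends, so Mg^2+ is the misplaced ion.

Mg^2+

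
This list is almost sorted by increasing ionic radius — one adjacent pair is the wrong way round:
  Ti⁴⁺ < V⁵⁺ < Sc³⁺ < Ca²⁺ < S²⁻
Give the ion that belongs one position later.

Scanning neighbour by neighbour, only Ti⁴⁺/V⁵⁺ violates a trend: V⁵⁺ and Ti⁴⁺ share 18 electrons; the higher nuclear charge on V (Z=23) contracts it more, so V⁵⁺ < Ti⁴⁺. That makes Ti⁴⁺ the one sitting a position early relative to where it belongs.

Ti⁴⁺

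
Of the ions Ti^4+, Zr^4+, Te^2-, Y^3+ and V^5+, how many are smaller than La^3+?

4

Electron counts and nuclear charges: V^5+ has 18 e⁻ (Z=23), Ti^4+ has 18 e⁻ (Z=22), Zr^4+ has 36 e⁻ (Z=40), Y^3+ has 36 e⁻ (Z=39), La^3+ has 54 e⁻ (Z=57), Te^2- has 54 e⁻ (Z=52). V^5+ < Ti^4+ (isoelectronic, higher Z=23 is smaller); Ti^4+ < Zr^4+ (same group, 1 shell fewer); Zr^4+ < Y^3+ (isoelectronic, higher Z=40 is smaller); Y^3+ < La^3+ (same group, period 5 vs 6); La^3+ < Te^2- (isoelectronic, higher Z=57 is smaller).
Placing each against La^3+: smaller — V^5+, Ti^4+, Zr^4+, Y^3+; larger — Te^2-. So 4 are smaller.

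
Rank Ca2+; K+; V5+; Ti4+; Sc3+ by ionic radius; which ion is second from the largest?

Ca2+

Each ion has 18 electrons. The ranking follows nuclear charge in reverse — greater Z gives a smaller radius. V5+ (Z=23), Ti4+ (Z=22), Sc3+ (Z=21), Ca2+ (Z=20), K+ (Z=19).
So the order is V5+ < Ti4+ < Sc3+ < Ca2+ < K+; the 2nd-largest ion is Ca2+.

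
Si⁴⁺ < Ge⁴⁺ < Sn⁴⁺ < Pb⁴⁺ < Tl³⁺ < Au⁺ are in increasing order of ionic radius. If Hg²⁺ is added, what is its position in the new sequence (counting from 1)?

6

Tabulating Z and e⁻: Si⁴⁺: 10 e⁻, Z=14, Ge⁴⁺: 28 e⁻, Z=32, Sn⁴⁺: 46 e⁻, Z=50, Pb⁴⁺: 78 e⁻, Z=82, Tl³⁺: 78 e⁻, Z=81, Hg²⁺: 78 e⁻, Z=80, Au⁺: 78 e⁻, Z=79. Si⁴⁺ < Ge⁴⁺ (same group, 1 shell fewer); Ge⁴⁺ < Sn⁴⁺ (same group, 1 shell fewer); Sn⁴⁺ < Pb⁴⁺ (same group, 1 shell fewer); Pb⁴⁺ < Tl³⁺ (both 78 e⁻, Z=82>81); Tl³⁺ < Hg²⁺ (isoelectronic, higher Z=81 is smaller); Hg²⁺ < Au⁺ (isoelectronic, higher Z=80 is smaller).
Merged order: Si⁴⁺ < Ge⁴⁺ < Sn⁴⁺ < Pb⁴⁺ < Tl³⁺ < Hg²⁺ < Au⁺ — Hg²⁺ is number 6.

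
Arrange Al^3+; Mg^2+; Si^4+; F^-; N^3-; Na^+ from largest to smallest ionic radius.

N^3- > F^- > Na^+ > Mg^2+ > Al^3+ > Si^4+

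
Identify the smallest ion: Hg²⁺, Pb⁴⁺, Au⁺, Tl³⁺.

These species are isoelectronic with 78 electrons. The only difference is the number of protons: Pb⁴⁺ (Z=82), Tl³⁺ (Z=81), Hg²⁺ (Z=80), Au⁺ (Z=79). The strongest nuclear pull (Pb⁴⁺) gives the smallest ion.

Pb⁴⁺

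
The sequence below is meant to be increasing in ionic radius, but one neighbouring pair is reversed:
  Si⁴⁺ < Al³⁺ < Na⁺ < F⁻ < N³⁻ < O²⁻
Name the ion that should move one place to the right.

Scanning neighbour by neighbour, only N³⁻/O²⁻ violates a trend: they are isoelectronic (10 e⁻) and O has more protons than N (8 vs 7), making O²⁻ smaller. That makes N³⁻ the one sitting a position early relative to where it belongs.

N³⁻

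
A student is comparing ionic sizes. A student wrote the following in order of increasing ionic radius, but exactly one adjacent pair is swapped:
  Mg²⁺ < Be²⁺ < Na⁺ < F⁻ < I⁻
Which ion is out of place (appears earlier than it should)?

Mg²⁺

Check each adjacent pair. Mg²⁺ and Be²⁺ are reversed: same group and charge — period 2 sits above period 3, so Be²⁺ is smaller. No other neighbouring pair contradicts the periodic trends, so Mg²⁺ is the ion listed too early.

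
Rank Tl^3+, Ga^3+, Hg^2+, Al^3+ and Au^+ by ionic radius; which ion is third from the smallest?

Tl^3+

Electron counts and nuclear charges: Al^3+ has 10 e⁻ (Z=13), Ga^3+ has 28 e⁻ (Z=31), Tl^3+ has 78 e⁻ (Z=81), Hg^2+ has 78 e⁻ (Z=80), Au^+ has 78 e⁻ (Z=79). Al^3+ < Ga^3+ (same group, period 3 vs 4); Ga^3+ < Tl^3+ (same group, period 4 vs 6); Tl^3+ < Hg^2+ (both 78 e⁻, Z=81>80); Hg^2+ < Au^+ (isoelectronic, higher Z=80 is smaller).
So the order is Al^3+ < Ga^3+ < Tl^3+ < Hg^2+ < Au^+; the 3rd-smallest ion is Tl^3+.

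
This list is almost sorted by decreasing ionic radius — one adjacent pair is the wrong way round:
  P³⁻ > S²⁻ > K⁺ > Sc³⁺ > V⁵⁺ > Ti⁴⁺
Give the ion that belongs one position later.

The pair V⁵⁺, Ti⁴⁺ is the wrong way round — V⁵⁺ and Ti⁴⁺ share 18 electrons; the higher nuclear charge on V (Z=23) contracts it more, so V⁵⁺ < Ti⁴⁺. All other adjacent pairs agree with periodic trends, so V⁵⁺ is the misplaced ion.

V⁵⁺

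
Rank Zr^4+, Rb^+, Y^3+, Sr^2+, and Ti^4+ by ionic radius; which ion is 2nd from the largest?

Sr^2+

Tabulating Z and e⁻: Ti^4+ (Z=22, 18 e⁻), Zr^4+ (Z=40, 36 e⁻), Y^3+ (Z=39, 36 e⁻), Sr^2+ (Z=38, 36 e⁻), Rb^+ (Z=37, 36 e⁻). Ti^4+ < Zr^4+ (same group, period 4 vs 5); Zr^4+ < Y^3+ (isoelectronic, higher Z=40 is smaller); Y^3+ < Sr^2+ (both 36 e⁻, Z=39>38); Sr^2+ < Rb^+ (both 36 e⁻, Z=38>37).
That gives Ti^4+ < Zr^4+ < Y^3+ < Sr^2+ < Rb^+. From the largest end, number 2 is Sr^2+.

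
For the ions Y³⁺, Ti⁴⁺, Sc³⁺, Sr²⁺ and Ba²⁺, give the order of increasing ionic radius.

Ti⁴⁺ < Sc³⁺ < Y³⁺ < Sr²⁺ < Ba²⁺

Work out protons and electrons: Ti⁴⁺: 18 e⁻, Z=22, Sc³⁺: 18 e⁻, Z=21, Y³⁺: 36 e⁻, Z=39, Sr²⁺: 36 e⁻, Z=38, Ba²⁺: 54 e⁻, Z=56. Ti⁴⁺ < Sc³⁺ (both 18 e⁻, Z=22>21); Sc³⁺ < Y³⁺ (same group, period 4 vs 5); Y³⁺ < Sr²⁺ (isoelectronic, higher Z=39 is smaller); Sr²⁺ < Ba²⁺ (same group, 1 shell fewer).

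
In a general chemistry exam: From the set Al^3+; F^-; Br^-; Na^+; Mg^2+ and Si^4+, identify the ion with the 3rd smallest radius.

Si^4+ has 10 e⁻ (Z=14), Al^3+ has 10 e⁻ (Z=13), Mg^2+ has 10 e⁻ (Z=12), Na^+ has 10 e⁻ (Z=11), F^- has 10 e⁻ (Z=9), Br^- has 36 e⁻ (Z=35). Si^4+ < Al^3+ (both 10 e⁻, Z=14>13); Al^3+ < Mg^2+ (isoelectronic, higher Z=13 is smaller); Mg^2+ < Na^+ (isoelectronic, higher Z=12 is smaller); Na^+ < F^- (isoelectronic, higher Z=11 is smaller); F^- < Br^- (same group, period 2 vs 4).
Ordering: Si^4+ < Al^3+ < Mg^2+ < Na^+ < F^- < Br^-. The 3rd smallest is Mg^2+.

Mg^2+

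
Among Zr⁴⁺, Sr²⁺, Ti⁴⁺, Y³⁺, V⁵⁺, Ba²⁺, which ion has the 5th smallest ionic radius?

Sr²⁺

V⁵⁺: 18 e⁻, Z=23, Ti⁴⁺: 18 e⁻, Z=22, Zr⁴⁺: 36 e⁻, Z=40, Y³⁺: 36 e⁻, Z=39, Sr²⁺: 36 e⁻, Z=38, Ba²⁺: 54 e⁻, Z=56. V⁵⁺ < Ti⁴⁺ (both 18 e⁻, Z=23>22); Ti⁴⁺ < Zr⁴⁺ (same group, period 4 vs 5); Zr⁴⁺ < Y³⁺ (both 36 e⁻, Z=40>39); Y³⁺ < Sr²⁺ (both 36 e⁻, Z=39>38); Sr²⁺ < Ba²⁺ (same group, 1 shell fewer).
That gives V⁵⁺ < Ti⁴⁺ < Zr⁴⁺ < Y³⁺ < Sr²⁺ < Ba²⁺. From the smallest end, number 5 is Sr²⁺.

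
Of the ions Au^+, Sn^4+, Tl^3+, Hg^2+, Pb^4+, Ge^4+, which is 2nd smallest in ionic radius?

Ge^4+ has 28 e⁻ (Z=32), Sn^4+ has 46 e⁻ (Z=50), Pb^4+ has 78 e⁻ (Z=82), Tl^3+ has 78 e⁻ (Z=81), Hg^2+ has 78 e⁻ (Z=80), Au^+ has 78 e⁻ (Z=79). Ge^4+ < Sn^4+ (same group, 1 shell fewer); Sn^4+ < Pb^4+ (same group, period 5 vs 6); Pb^4+ < Tl^3+ (both 78 e⁻, Z=82>81); Tl^3+ < Hg^2+ (both 78 e⁻, Z=81>80); Hg^2+ < Au^+ (isoelectronic, higher Z=80 is smaller).
Ordering: Ge^4+ < Sn^4+ < Pb^4+ < Tl^3+ < Hg^2+ < Au^+. The 2nd smallest is Sn^4+.

Sn^4+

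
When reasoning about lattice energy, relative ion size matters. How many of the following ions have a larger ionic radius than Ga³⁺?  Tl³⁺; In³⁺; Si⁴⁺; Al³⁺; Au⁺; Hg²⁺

4

Tabulating Z and e⁻: Si⁴⁺ (Z=14, 10 e⁻), Al³⁺ (Z=13, 10 e⁻), Ga³⁺ (Z=31, 28 e⁻), In³⁺ (Z=49, 46 e⁻), Tl³⁺ (Z=81, 78 e⁻), Hg²⁺ (Z=80, 78 e⁻), Au⁺ (Z=79, 78 e⁻). Si⁴⁺ < Al³⁺ (both 10 e⁻, Z=14>13); Al³⁺ < Ga³⁺ (same group, 1 shell fewer); Ga³⁺ < In³⁺ (same group, 1 shell fewer); In³⁺ < Tl³⁺ (same group, 1 shell fewer); Tl³⁺ < Hg²⁺ (isoelectronic, higher Z=81 is smaller); Hg²⁺ < Au⁺ (both 78 e⁻, Z=80>79).
Relative to Ga³⁺, the ions that are larger are In³⁺, Tl³⁺, Hg²⁺, Au⁺. Count: 4.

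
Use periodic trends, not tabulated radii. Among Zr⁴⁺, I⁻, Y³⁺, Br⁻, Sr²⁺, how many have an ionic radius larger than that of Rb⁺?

2

Zr⁴⁺ (Z=40, 36 e⁻), Y³⁺ (Z=39, 36 e⁻), Sr²⁺ (Z=38, 36 e⁻), Rb⁺ (Z=37, 36 e⁻), Br⁻ (Z=35, 36 e⁻), I⁻ (Z=53, 54 e⁻). Zr⁴⁺ < Y³⁺ (both 36 e⁻, Z=40>39); Y³⁺ < Sr²⁺ (both 36 e⁻, Z=39>38); Sr²⁺ < Rb⁺ (isoelectronic, higher Z=38 is smaller); Rb⁺ < Br⁻ (isoelectronic, higher Z=37 is smaller); Br⁻ < I⁻ (same group, period 4 vs 5).
Placing each against Rb⁺: smaller — Zr⁴⁺, Y³⁺, Sr²⁺; larger — Br⁻, I⁻. That's 2.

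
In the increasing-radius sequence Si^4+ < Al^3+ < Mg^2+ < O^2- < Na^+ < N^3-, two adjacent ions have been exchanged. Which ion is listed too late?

Na^+

Check each adjacent pair. O^2- and Na^+ are reversed: Na^+ and O^2- share 10 electrons; the higher nuclear charge on Na (Z=11) contracts it more, so Na^+ < O^2-. No other neighbouring pair contradicts the periodic trends, so Na^+ is the ion listed too late.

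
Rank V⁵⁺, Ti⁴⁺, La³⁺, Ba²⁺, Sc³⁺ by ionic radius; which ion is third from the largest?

Sc³⁺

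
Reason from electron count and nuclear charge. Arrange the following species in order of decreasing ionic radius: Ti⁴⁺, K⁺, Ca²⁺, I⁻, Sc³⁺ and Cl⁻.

I⁻ > Cl⁻ > K⁺ > Ca²⁺ > Sc³⁺ > Ti⁴⁺

Ti⁴⁺ has 18 e⁻ (Z=22), Sc³⁺ has 18 e⁻ (Z=21), Ca²⁺ has 18 e⁻ (Z=20), K⁺ has 18 e⁻ (Z=19), Cl⁻ has 18 e⁻ (Z=17), I⁻ has 54 e⁻ (Z=53). Ti⁴⁺ < Sc³⁺ (both 18 e⁻, Z=22>21); Sc³⁺ < Ca²⁺ (both 18 e⁻, Z=21>20); Ca²⁺ < K⁺ (both 18 e⁻, Z=20>19); K⁺ < Cl⁻ (isoelectronic, higher Z=19 is smaller); Cl⁻ < I⁻ (same group, 2 shells fewer).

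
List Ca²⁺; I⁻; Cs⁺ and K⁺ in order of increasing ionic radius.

First list Z and electron count for each: Ca²⁺ (Z=20, 18 e⁻), K⁺ (Z=19, 18 e⁻), Cs⁺ (Z=55, 54 e⁻), I⁻ (Z=53, 54 e⁻). Ca²⁺ < K⁺ (isoelectronic, higher Z=20 is smaller); K⁺ < Cs⁺ (same group, 2 shells fewer); Cs⁺ < I⁻ (isoelectronic, higher Z=55 is smaller).

Ca²⁺ < K⁺ < Cs⁺ < I⁻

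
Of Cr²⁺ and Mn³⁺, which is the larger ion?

All of these have 22 electrons (isoelectronic). With the same electron cloud, the ion with the most protons pulls it in tightest. Nuclear charges: Mn³⁺ (Z=25), Cr²⁺ (Z=24). Highest Z is smallest.

Cr²⁺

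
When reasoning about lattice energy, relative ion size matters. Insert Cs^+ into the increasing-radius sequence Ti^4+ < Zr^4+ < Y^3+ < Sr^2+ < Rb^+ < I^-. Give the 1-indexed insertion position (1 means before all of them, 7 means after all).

6

Electron counts and nuclear charges: Ti^4+ (Z=22, 18 e⁻), Zr^4+ (Z=40, 36 e⁻), Y^3+ (Z=39, 36 e⁻), Sr^2+ (Z=38, 36 e⁻), Rb^+ (Z=37, 36 e⁻), Cs^+ (Z=55, 54 e⁻), I^- (Z=53, 54 e⁻). Ti^4+ < Zr^4+ (same group, period 4 vs 5); Zr^4+ < Y^3+ (isoelectronic, higher Z=40 is smaller); Y^3+ < Sr^2+ (both 36 e⁻, Z=39>38); Sr^2+ < Rb^+ (both 36 e⁻, Z=38>37); Rb^+ < Cs^+ (same group, period 5 vs 6); Cs^+ < I^- (isoelectronic, higher Z=55 is smaller).
Merged order: Ti^4+ < Zr^4+ < Y^3+ < Sr^2+ < Rb^+ < Cs^+ < I^- — Cs^+ is number 6.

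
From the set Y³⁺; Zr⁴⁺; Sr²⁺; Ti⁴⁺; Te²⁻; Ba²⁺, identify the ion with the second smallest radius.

Zr⁴⁺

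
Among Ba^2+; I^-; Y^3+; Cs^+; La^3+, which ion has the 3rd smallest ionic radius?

Ba^2+

Electron counts and nuclear charges: Y^3+: 36 e⁻, Z=39, La^3+: 54 e⁻, Z=57, Ba^2+: 54 e⁻, Z=56, Cs^+: 54 e⁻, Z=55, I^-: 54 e⁻, Z=53. Y^3+ < La^3+ (same group, 1 shell fewer); La^3+ < Ba^2+ (isoelectronic, higher Z=57 is smaller); Ba^2+ < Cs^+ (isoelectronic, higher Z=56 is smaller); Cs^+ < I^- (isoelectronic, higher Z=55 is smaller).
Ordering: Y^3+ < La^3+ < Ba^2+ < Cs^+ < I^-. The 3rd smallest is Ba^2+.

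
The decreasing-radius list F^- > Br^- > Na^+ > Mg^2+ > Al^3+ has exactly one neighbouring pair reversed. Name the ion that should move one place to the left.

Scanning neighbour by neighbour, only F^-/Br^- violates a trend: both in group 17 with the same charge; F^- (period 2) has the smaller radius. That makes Br^- the one sitting a position late relative to where it belongs.

Br^-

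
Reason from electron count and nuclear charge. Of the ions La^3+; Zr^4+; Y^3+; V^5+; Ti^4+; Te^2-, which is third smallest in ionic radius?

Zr^4+

First list Z and electron count for each: V^5+ has 18 e⁻ (Z=23), Ti^4+ has 18 e⁻ (Z=22), Zr^4+ has 36 e⁻ (Z=40), Y^3+ has 36 e⁻ (Z=39), La^3+ has 54 e⁻ (Z=57), Te^2- has 54 e⁻ (Z=52). V^5+ < Ti^4+ (both 18 e⁻, Z=23>22); Ti^4+ < Zr^4+ (same group, 1 shell fewer); Zr^4+ < Y^3+ (isoelectronic, higher Z=40 is smaller); Y^3+ < La^3+ (same group, period 5 vs 6); La^3+ < Te^2- (isoelectronic, higher Z=57 is smaller).
Ordering: V^5+ < Ti^4+ < Zr^4+ < Y^3+ < La^3+ < Te^2-. The third smallest is Zr^4+.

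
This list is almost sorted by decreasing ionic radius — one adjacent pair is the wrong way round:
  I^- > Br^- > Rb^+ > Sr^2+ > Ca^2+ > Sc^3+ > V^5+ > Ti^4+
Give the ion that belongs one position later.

Scanning neighbour by neighbour, only V^5+/Ti^4+ violates a trend: V^5+ and Ti^4+ share 18 electrons; the higher nuclear charge on V (Z=23) contracts it more, so V^5+ < Ti^4+. That makes V^5+ the one sitting a position early relative to where it belongs.

V^5+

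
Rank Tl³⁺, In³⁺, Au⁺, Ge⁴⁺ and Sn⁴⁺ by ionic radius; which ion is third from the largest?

Work out protons and electrons: Ge⁴⁺: 28 e⁻, Z=32, Sn⁴⁺: 46 e⁻, Z=50, In³⁺: 46 e⁻, Z=49, Tl³⁺: 78 e⁻, Z=81, Au⁺: 78 e⁻, Z=79. Ge⁴⁺ < Sn⁴⁺ (same group, 1 shell fewer); Sn⁴⁺ < In³⁺ (both 46 e⁻, Z=50>49); In³⁺ < Tl³⁺ (same group, 1 shell fewer); Tl³⁺ < Au⁺ (isoelectronic, higher Z=81 is smaller).
Ordering: Ge⁴⁺ < Sn⁴⁺ < In³⁺ < Tl³⁺ < Au⁺. The third largest is In³⁺.

In³⁺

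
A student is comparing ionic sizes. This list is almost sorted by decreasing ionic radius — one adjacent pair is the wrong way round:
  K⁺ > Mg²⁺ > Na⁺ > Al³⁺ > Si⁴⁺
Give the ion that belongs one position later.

Compare adjacent ions: they are isoelectronic (10 e⁻) and Mg has more protons than Na (12 vs 11), making Mg²⁺ smaller — yet in this decreasing list Mg²⁺ sits before Na⁺. Nothing else is reversed, so Mg²⁺ should move one place to the right.

Mg²⁺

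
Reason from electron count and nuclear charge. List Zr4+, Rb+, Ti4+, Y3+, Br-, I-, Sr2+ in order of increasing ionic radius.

Ti4+ < Zr4+ < Y3+ < Sr2+ < Rb+ < Br- < I-

Electron counts and nuclear charges: Ti4+ (Z=22, 18 e⁻), Zr4+ (Z=40, 36 e⁻), Y3+ (Z=39, 36 e⁻), Sr2+ (Z=38, 36 e⁻), Rb+ (Z=37, 36 e⁻), Br- (Z=35, 36 e⁻), I- (Z=53, 54 e⁻). Ti4+ < Zr4+ (same group, 1 shell fewer); Zr4+ < Y3+ (both 36 e⁻, Z=40>39); Y3+ < Sr2+ (isoelectronic, higher Z=39 is smaller); Sr2+ < Rb+ (isoelectronic, higher Z=38 is smaller); Rb+ < Br- (both 36 e⁻, Z=37>35); Br- < I- (same group, 1 shell fewer).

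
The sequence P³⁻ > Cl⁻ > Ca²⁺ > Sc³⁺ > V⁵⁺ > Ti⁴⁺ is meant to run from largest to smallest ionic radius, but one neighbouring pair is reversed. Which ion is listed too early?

V⁵⁺

Compare adjacent ions: both have 18 electrons but Z(V)=23 > Z(Ti)=22, so V⁵⁺ should be the smaller of the two — yet in this decreasing list V⁵⁺ sits before Ti⁴⁺. Nothing else is reversed, so V⁵⁺ should move one place to the right.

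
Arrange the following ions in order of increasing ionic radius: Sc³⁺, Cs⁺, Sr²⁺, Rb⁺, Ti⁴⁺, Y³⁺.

Work out protons and electrons: Ti⁴⁺: 18 e⁻, Z=22, Sc³⁺: 18 e⁻, Z=21, Y³⁺: 36 e⁻, Z=39, Sr²⁺: 36 e⁻, Z=38, Rb⁺: 36 e⁻, Z=37, Cs⁺: 54 e⁻, Z=55. Ti⁴⁺ < Sc³⁺ (isoelectronic, higher Z=22 is smaller); Sc³⁺ < Y³⁺ (same group, 1 shell fewer); Y³⁺ < Sr²⁺ (both 36 e⁻, Z=39>38); Sr²⁺ < Rb⁺ (both 36 e⁻, Z=38>37); Rb⁺ < Cs⁺ (same group, period 5 vs 6).

Ti⁴⁺ < Sc³⁺ < Y³⁺ < Sr²⁺ < Rb⁺ < Cs⁺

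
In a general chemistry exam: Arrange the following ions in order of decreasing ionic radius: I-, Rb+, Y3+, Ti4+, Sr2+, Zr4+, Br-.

I- > Br- > Rb+ > Sr2+ > Y3+ > Zr4+ > Ti4+

Work out protons and electrons: Ti4+ has 18 e⁻ (Z=22), Zr4+ has 36 e⁻ (Z=40), Y3+ has 36 e⁻ (Z=39), Sr2+ has 36 e⁻ (Z=38), Rb+ has 36 e⁻ (Z=37), Br- has 36 e⁻ (Z=35), I- has 54 e⁻ (Z=53). Ti4+ < Zr4+ (same group, 1 shell fewer); Zr4+ < Y3+ (isoelectronic, higher Z=40 is smaller); Y3+ < Sr2+ (isoelectronic, higher Z=39 is smaller); Sr2+ < Rb+ (isoelectronic, higher Z=38 is smaller); Rb+ < Br- (both 36 e⁻, Z=37>35); Br- < I- (same group, 1 shell fewer).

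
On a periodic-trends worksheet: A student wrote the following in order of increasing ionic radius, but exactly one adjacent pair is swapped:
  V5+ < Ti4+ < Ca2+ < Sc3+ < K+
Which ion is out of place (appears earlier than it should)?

Ca2+

Compare adjacent ions: they are isoelectronic (18 e⁻) and Sc has more protons than Ca (21 vs 20), making Sc3+ smaller — yet in this increasing list Ca2+ sits before Sc3+. Nothing else is reversed, so Ca2+ should move one place to the right.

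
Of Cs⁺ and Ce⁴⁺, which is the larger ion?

Cs⁺

Isoelectronic series (54 e⁻ each). Size is set by nuclear charge: more protons means a smaller ion. Ce⁴⁺ (Z=58), Cs⁺ (Z=55).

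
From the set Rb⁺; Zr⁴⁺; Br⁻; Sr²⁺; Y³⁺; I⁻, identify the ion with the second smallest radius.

Zr⁴⁺: 36 e⁻, Z=40, Y³⁺: 36 e⁻, Z=39, Sr²⁺: 36 e⁻, Z=38, Rb⁺: 36 e⁻, Z=37, Br⁻: 36 e⁻, Z=35, I⁻: 54 e⁻, Z=53. Zr⁴⁺ < Y³⁺ (both 36 e⁻, Z=40>39); Y³⁺ < Sr²⁺ (both 36 e⁻, Z=39>38); Sr²⁺ < Rb⁺ (both 36 e⁻, Z=38>37); Rb⁺ < Br⁻ (isoelectronic, higher Z=37 is smaller); Br⁻ < I⁻ (same group, 1 shell fewer).
That gives Zr⁴⁺ < Y³⁺ < Sr²⁺ < Rb⁺ < Br⁻ < I⁻. From the smallest end, number 2 is Y³⁺.

Y³⁺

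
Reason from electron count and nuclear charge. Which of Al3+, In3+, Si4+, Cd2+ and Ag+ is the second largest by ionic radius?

Cd2+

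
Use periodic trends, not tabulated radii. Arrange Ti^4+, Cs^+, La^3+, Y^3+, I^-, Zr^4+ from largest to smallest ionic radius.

I^- > Cs^+ > La^3+ > Y^3+ > Zr^4+ > Ti^4+

Tabulating Z and e⁻: Ti^4+ has 18 e⁻ (Z=22), Zr^4+ has 36 e⁻ (Z=40), Y^3+ has 36 e⁻ (Z=39), La^3+ has 54 e⁻ (Z=57), Cs^+ has 54 e⁻ (Z=55), I^- has 54 e⁻ (Z=53). Ti^4+ < Zr^4+ (same group, period 4 vs 5); Zr^4+ < Y^3+ (isoelectronic, higher Z=40 is smaller); Y^3+ < La^3+ (same group, period 5 vs 6); La^3+ < Cs^+ (isoelectronic, higher Z=57 is smaller); Cs^+ < I^- (isoelectronic, higher Z=55 is smaller).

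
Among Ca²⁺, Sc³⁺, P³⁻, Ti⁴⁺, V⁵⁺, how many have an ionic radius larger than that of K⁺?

1

Each ion has 18 electrons. The ranking follows nuclear charge in reverse — greater Z gives a smaller radius. V⁵⁺ (Z=23), Ti⁴⁺ (Z=22), Sc³⁺ (Z=21), Ca²⁺ (Z=20), K⁺ (Z=19), P³⁻ (Z=15).
Relative to K⁺, the ions that are larger are P³⁻. That's 1.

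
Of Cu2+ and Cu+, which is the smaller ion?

Cu2+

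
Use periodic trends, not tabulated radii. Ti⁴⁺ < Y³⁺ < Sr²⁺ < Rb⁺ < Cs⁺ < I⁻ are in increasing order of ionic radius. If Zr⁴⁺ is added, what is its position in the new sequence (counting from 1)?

2

Tabulating Z and e⁻: Ti⁴⁺ (Z=22, 18 e⁻), Zr⁴⁺ (Z=40, 36 e⁻), Y³⁺ (Z=39, 36 e⁻), Sr²⁺ (Z=38, 36 e⁻), Rb⁺ (Z=37, 36 e⁻), Cs⁺ (Z=55, 54 e⁻), I⁻ (Z=53, 54 e⁻). Ti⁴⁺ < Zr⁴⁺ (same group, period 4 vs 5); Zr⁴⁺ < Y³⁺ (isoelectronic, higher Z=40 is smaller); Y³⁺ < Sr²⁺ (isoelectronic, higher Z=39 is smaller); Sr²⁺ < Rb⁺ (both 36 e⁻, Z=38>37); Rb⁺ < Cs⁺ (same group, period 5 vs 6); Cs⁺ < I⁻ (isoelectronic, higher Z=55 is smaller).
Putting Zr⁴⁺ in gives Ti⁴⁺ < Zr⁴⁺ < Y³⁺ < Sr²⁺ < Rb⁺ < Cs⁺ < I⁻; it lands at slot 2.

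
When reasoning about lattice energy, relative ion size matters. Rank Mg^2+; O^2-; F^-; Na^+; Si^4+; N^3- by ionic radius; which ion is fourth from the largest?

These species are isoelectronic with 10 electrons. The only difference is the number of protons: Si^4+ (Z=14), Mg^2+ (Z=12), Na^+ (Z=11), F^- (Z=9), O^2- (Z=8), N^3- (Z=7). The strongest nuclear pull (Si^4+) gives the smallest ion.
So the order is Si^4+ < Mg^2+ < Na^+ < F^- < O^2- < N^3-; the 4th-largest ion is Na^+.

Na^+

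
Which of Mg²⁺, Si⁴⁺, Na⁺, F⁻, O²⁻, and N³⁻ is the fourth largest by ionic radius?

All of these have 10 electrons (isoelectronic). With the same electron cloud, the ion with the most protons pulls it in tightest. Nuclear charges: Si⁴⁺ (Z=14), Mg²⁺ (Z=12), Na⁺ (Z=11), F⁻ (Z=9), O²⁻ (Z=8), N³⁻ (Z=7). Highest Z is smallest.
So the order is Si⁴⁺ < Mg²⁺ < Na⁺ < F⁻ < O²⁻ < N³⁻; the 4th-largest ion is Na⁺.

Na⁺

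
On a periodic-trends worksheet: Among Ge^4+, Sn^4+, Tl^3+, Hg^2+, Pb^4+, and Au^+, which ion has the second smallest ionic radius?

Ge^4+: 28 e⁻, Z=32, Sn^4+: 46 e⁻, Z=50, Pb^4+: 78 e⁻, Z=82, Tl^3+: 78 e⁻, Z=81, Hg^2+: 78 e⁻, Z=80, Au^+: 78 e⁻, Z=79. Ge^4+ < Sn^4+ (same group, period 4 vs 5); Sn^4+ < Pb^4+ (same group, 1 shell fewer); Pb^4+ < Tl^3+ (isoelectronic, higher Z=82 is smaller); Tl^3+ < Hg^2+ (both 78 e⁻, Z=81>80); Hg^2+ < Au^+ (isoelectronic, higher Z=80 is smaller).
Ordering: Ge^4+ < Sn^4+ < Pb^4+ < Tl^3+ < Hg^2+ < Au^+. The second smallest is Sn^4+.

Sn^4+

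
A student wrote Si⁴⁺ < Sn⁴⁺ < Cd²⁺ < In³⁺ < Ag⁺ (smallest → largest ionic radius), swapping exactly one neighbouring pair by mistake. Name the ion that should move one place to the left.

In³⁺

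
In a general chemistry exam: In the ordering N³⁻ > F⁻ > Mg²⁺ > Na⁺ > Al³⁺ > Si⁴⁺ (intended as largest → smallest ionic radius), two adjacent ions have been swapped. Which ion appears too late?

Na⁺

Compare adjacent ions: Mg²⁺ and Na⁺ share 10 electrons; the higher nuclear charge on Mg (Z=12) contracts it more, so Mg²⁺ < Na⁺ — yet in this decreasing list Mg²⁺ sits before Na⁺. Nothing else is reversed, so Na⁺ should move one place to the left.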